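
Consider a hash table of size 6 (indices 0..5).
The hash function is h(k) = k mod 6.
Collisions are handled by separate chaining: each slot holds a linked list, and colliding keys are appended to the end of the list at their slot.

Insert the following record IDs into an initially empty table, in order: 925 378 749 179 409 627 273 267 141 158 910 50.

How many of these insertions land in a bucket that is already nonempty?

925 → bucket 1
378 → bucket 0
749 → bucket 5
179 → bucket 5 (collision)
409 → bucket 1 (collision)
627 → bucket 3
273 → bucket 3 (collision)
267 → bucket 3 (collision)
141 → bucket 3 (collision)
158 → bucket 2
910 → bucket 4
50 → bucket 2 (collision)
Final buckets:
0: 378
1: 925 -> 409
2: 158 -> 50
3: 627 -> 273 -> 267 -> 141
4: 910
5: 749 -> 179

6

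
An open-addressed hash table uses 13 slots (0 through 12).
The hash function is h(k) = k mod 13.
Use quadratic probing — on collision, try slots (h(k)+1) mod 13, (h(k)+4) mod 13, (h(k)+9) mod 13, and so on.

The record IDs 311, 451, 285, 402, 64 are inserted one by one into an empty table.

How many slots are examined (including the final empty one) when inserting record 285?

Insert 311: h=12, slot 12 empty → index 12.
Insert 451: h=9, slot 9 empty → index 9.
Insert 285: h=12, slot 12 occupied → index 0.
Insert 402: h=12, slots 12,0 occupied → index 3.
Insert 64: h=12, slots 12,0,3 occupied → index 8.
Table: [285, -, -, 402, -, -, -, -, 64, 451, -, -, 311]

2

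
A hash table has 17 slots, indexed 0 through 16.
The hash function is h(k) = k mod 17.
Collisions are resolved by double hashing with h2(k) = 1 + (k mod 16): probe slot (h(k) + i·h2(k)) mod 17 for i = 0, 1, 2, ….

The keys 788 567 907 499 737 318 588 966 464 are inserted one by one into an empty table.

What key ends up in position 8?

737

788: h=6 -> slot 6
567: h=6, h2=8, probe 6,14 -> slot 14
907: h=6, h2=12, probe 6,1 -> slot 1
499: h=6, h2=4, probe 6,10 -> slot 10
737: h=6, h2=2, probe 6,8 -> slot 8
318: h=12 -> slot 12
588: h=10, h2=13, probe 10,6,2 -> slot 2
966: h=14, h2=7, probe 14,4 -> slot 4
464: h=5 -> slot 5
Table: [., 907, 588, ., 966, 464, 788, ., 737, ., 499, ., 318, ., 567, ., .]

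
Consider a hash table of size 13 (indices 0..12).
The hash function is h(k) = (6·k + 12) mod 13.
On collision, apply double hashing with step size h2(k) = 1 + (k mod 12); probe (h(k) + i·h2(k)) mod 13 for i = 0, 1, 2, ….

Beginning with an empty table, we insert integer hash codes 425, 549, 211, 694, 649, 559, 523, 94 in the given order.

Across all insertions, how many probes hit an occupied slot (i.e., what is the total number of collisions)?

7

425: h=1 -> slot 1
549: h=4 -> slot 4
211: h=4, h2=8, probe 4,12 -> slot 12
694: h=3 -> slot 3
649: h=6 -> slot 6
559: h=12, h2=8, probe 12,7 -> slot 7
523: h=4, h2=8, probe 4,12,7,2 -> slot 2
94: h=4, h2=11, probe 4,2,0 -> slot 0
Table: [94, 425, 523, 694, 549, ∅, 649, 559, ∅, ∅, ∅, ∅, 211]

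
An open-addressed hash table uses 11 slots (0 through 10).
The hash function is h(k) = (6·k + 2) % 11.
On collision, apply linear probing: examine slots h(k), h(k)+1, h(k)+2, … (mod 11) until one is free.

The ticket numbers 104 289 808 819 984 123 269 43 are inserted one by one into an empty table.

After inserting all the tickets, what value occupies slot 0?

Insert 104: h=10, slot 10 empty → index 10.
Insert 289: h=9, slot 9 empty → index 9.
Insert 808: h=10, slot 10 occupied → index 0.
Insert 819: h=10, slots 10,0 occupied → index 1.
Insert 984: h=10, slots 10,0,1 occupied → index 2.
Insert 123: h=3, slot 3 empty → index 3.
Insert 269: h=10, slots 10,0,1,2,3 occupied → index 4.
Insert 43: h=7, slot 7 empty → index 7.
Table: [808, 819, 984, 123, 269, -, -, 43, -, 289, 104]

808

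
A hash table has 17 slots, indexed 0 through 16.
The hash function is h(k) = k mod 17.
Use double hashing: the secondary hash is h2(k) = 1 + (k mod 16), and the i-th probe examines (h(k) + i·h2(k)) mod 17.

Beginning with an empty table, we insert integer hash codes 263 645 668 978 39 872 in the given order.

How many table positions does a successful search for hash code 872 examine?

263: h=8 => slot 8
645: h=16 => slot 16
668: h=5 => slot 5
978: h=9 => slot 9
39: h=5, h2=8, probe 5,13 => slot 13
872: h=5, h2=9, probe 5,14 => slot 14
Table: [—, —, —, —, —, 668, —, —, 263, 978, —, —, —, 39, 872, —, 645]
Lookup 872: h=5, h2=9, probe 5,14 → found at 14.

2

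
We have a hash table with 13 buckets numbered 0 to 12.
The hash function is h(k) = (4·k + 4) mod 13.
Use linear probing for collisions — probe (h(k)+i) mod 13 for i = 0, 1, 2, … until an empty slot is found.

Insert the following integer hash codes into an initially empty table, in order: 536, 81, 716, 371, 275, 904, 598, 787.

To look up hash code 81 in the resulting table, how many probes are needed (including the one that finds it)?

2

Insert 536: h=3, slot 3 empty => index 3.
Insert 81: h=3, slot 3 occupied => index 4.
Insert 716: h=8, slot 8 empty => index 8.
Insert 371: h=6, slot 6 empty => index 6.
Insert 275: h=12, slot 12 empty => index 12.
Insert 904: h=6, slot 6 occupied => index 7.
Insert 598: h=4, slot 4 occupied => index 5.
Insert 787: h=6, slots 6,7,8 occupied => index 9.
Table: [-, -, -, 536, 81, 598, 371, 904, 716, 787, -, -, 275]
Lookup 81: h=3, probe 3,4 → found at 4.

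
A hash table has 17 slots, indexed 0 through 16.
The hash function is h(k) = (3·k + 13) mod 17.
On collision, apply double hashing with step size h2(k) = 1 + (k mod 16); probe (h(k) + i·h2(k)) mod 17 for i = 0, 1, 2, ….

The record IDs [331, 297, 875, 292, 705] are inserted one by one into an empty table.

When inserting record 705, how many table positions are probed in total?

3

331: h=3 -> slot 3
297: h=3, h2=10, probe 3,13 -> slot 13
875: h=3, h2=12, probe 3,15 -> slot 15
292: h=5 -> slot 5
705: h=3, h2=2, probe 3,5,7 -> slot 7
Table: [_, _, _, 331, _, 292, _, 705, _, _, _, _, _, 297, _, 875, _]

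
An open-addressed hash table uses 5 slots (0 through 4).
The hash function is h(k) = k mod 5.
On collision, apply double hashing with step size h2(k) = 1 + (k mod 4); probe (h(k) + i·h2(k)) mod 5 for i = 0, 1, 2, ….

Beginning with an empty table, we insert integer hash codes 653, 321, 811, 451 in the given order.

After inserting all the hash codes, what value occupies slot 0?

811

653: h=3 -> slot 3
321: h=1 -> slot 1
811: h=1, h2=4, probe 1,0 -> slot 0
451: h=1, h2=4, probe 1,0,4 -> slot 4
Table: [811, 321, —, 653, 451]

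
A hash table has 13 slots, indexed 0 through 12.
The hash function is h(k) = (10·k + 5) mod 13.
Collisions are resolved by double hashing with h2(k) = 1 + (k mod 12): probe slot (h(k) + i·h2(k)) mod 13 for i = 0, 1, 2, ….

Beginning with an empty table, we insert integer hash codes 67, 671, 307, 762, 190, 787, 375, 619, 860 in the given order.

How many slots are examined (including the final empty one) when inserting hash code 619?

5

Insert 67: h=12, slot 12 empty => index 12.
Insert 671: h=7, slot 7 empty => index 7.
Insert 307: h=7, h2=8, slot 7 occupied => index 2.
Insert 762: h=7, h2=7, slot 7 occupied => index 1.
Insert 190: h=7, h2=11, slot 7 occupied => index 5.
Insert 787: h=10, slot 10 empty => index 10.
Insert 375: h=11, slot 11 empty => index 11.
Insert 619: h=7, h2=8, slots 7,2,10,5 occupied => index 0.
Insert 860: h=12, h2=9, slot 12 occupied => index 8.
Table: [619, 762, 307, ∅, ∅, 190, ∅, 671, 860, ∅, 787, 375, 67]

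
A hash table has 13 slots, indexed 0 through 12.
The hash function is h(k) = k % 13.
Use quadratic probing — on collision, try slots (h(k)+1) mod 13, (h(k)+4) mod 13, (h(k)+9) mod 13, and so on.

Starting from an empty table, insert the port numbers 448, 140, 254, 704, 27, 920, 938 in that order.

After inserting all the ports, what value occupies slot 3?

448 hashes to 6; slot 6 is free => place at 6.
140 hashes to 10; slot 10 is free => place at 10.
254 hashes to 7; slot 7 is free => place at 7.
704 hashes to 2; slot 2 is free => place at 2.
27 hashes to 1; slot 1 is free => place at 1.
920 hashes to 10; 10 taken => place at 11.
938 hashes to 2; 2 taken => place at 3.
Table: [-, 27, 704, 938, -, -, 448, 254, -, -, 140, 920, -]

938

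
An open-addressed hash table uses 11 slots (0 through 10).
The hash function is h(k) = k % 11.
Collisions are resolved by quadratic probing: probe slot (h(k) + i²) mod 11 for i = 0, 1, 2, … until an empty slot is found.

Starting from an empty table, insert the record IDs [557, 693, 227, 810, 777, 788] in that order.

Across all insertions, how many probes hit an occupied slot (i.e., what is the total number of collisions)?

557 hashes to 7; slot 7 is free -> place at 7.
693 hashes to 0; slot 0 is free -> place at 0.
227 hashes to 7; 7 taken -> place at 8.
810 hashes to 7; 7,8,0 taken -> place at 5.
777 hashes to 7; 7,8,0,5 taken -> place at 1.
788 hashes to 7; 7,8,0,5,1 taken -> place at 10.
Table: [693, 777, ., ., ., 810, ., 557, 227, ., 788]

13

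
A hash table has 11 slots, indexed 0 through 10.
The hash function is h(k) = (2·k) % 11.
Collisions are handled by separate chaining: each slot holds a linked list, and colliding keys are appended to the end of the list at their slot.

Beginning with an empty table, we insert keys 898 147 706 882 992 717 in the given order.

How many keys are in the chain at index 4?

898 → bucket 3
147 → bucket 8
706 → bucket 4
882 → bucket 4 (collision)
992 → bucket 4 (collision)
717 → bucket 4 (collision)
Final buckets:
0: -
1: -
2: -
3: 898
4: 706 -> 882 -> 992 -> 717
5: -
6: -
7: -
8: 147
9: -
10: -

4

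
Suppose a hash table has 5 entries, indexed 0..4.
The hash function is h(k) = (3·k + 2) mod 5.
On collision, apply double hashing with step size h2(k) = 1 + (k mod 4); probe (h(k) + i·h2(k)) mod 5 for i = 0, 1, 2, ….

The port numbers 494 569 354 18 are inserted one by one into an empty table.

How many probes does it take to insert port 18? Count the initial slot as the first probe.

4

494: h=4 → slot 4
569: h=4, h2=2, probe 4,1 → slot 1
354: h=4, h2=3, probe 4,2 → slot 2
18: h=1, h2=3, probe 1,4,2,0 → slot 0
Table: [18, 569, 354, —, 494]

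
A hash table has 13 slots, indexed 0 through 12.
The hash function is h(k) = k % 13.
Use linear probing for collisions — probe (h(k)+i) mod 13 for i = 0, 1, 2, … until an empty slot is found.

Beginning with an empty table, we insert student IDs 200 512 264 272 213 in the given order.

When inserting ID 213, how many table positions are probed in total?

200: h=5 -> slot 5
512: h=5, probe 5,6 -> slot 6
264: h=4 -> slot 4
272: h=12 -> slot 12
213: h=5, probe 5,6,7 -> slot 7
Table: [_, _, _, _, 264, 200, 512, 213, _, _, _, _, 272]

3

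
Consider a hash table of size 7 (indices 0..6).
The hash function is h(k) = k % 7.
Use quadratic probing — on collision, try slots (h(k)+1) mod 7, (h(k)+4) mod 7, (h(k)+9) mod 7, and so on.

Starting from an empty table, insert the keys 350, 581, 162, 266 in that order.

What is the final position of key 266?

350: h=0 => slot 0
581: h=0, probe 0,1 => slot 1
162: h=1, probe 1,2 => slot 2
266: h=0, probe 0,1,4 => slot 4
Table: [350, 581, 162, ., 266, ., .]

4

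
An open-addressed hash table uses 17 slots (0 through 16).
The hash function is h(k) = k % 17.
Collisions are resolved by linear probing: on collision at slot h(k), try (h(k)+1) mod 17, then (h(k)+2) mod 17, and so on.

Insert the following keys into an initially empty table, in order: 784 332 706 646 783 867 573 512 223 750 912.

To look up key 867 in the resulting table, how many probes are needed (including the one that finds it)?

4

Insert 784: h=2, slot 2 empty → index 2.
Insert 332: h=9, slot 9 empty → index 9.
Insert 706: h=9, slot 9 occupied → index 10.
Insert 646: h=0, slot 0 empty → index 0.
Insert 783: h=1, slot 1 empty → index 1.
Insert 867: h=0, slots 0,1,2 occupied → index 3.
Insert 573: h=12, slot 12 empty → index 12.
Insert 512: h=2, slots 2,3 occupied → index 4.
Insert 223: h=2, slots 2,3,4 occupied → index 5.
Insert 750: h=2, slots 2,3,4,5 occupied → index 6.
Insert 912: h=11, slot 11 empty → index 11.
Table: [646, 783, 784, 867, 512, 223, 750, _, _, 332, 706, 912, 573, _, _, _, _]
Lookup 867: h=0, probe 0,1,2,3 → found at 3.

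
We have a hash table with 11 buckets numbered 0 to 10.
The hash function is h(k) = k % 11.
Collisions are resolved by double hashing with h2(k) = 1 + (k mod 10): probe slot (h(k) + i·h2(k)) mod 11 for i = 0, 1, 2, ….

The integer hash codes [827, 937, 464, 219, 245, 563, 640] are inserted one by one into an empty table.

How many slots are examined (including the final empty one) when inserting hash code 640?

3

Insert 827: h=2, slot 2 empty -> index 2.
Insert 937: h=2, h2=8, slot 2 occupied -> index 10.
Insert 464: h=2, h2=5, slot 2 occupied -> index 7.
Insert 219: h=10, h2=10, slot 10 occupied -> index 9.
Insert 245: h=3, slot 3 empty -> index 3.
Insert 563: h=2, h2=4, slot 2 occupied -> index 6.
Insert 640: h=2, h2=1, slots 2,3 occupied -> index 4.
Table: [—, —, 827, 245, 640, —, 563, 464, —, 219, 937]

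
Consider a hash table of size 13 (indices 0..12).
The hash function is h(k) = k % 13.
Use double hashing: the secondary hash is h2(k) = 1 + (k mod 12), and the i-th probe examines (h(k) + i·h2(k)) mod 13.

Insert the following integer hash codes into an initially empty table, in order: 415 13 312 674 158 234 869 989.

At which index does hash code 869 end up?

Insert 415: h=12, slot 12 empty → index 12.
Insert 13: h=0, slot 0 empty → index 0.
Insert 312: h=0, h2=1, slot 0 occupied → index 1.
Insert 674: h=11, slot 11 empty → index 11.
Insert 158: h=2, slot 2 empty → index 2.
Insert 234: h=0, h2=7, slot 0 occupied → index 7.
Insert 869: h=11, h2=6, slot 11 occupied → index 4.
Insert 989: h=1, h2=6, slots 1,7,0 occupied → index 6.
Table: [13, 312, 158, ., 869, ., 989, 234, ., ., ., 674, 415]

4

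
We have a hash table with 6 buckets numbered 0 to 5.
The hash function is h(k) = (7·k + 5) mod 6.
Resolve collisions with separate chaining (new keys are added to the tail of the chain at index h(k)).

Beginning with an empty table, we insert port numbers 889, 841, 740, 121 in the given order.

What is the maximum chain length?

3

Insert 889: h=0, bucket 0 empty -> new chain.
Insert 841: h=0, bucket 0 nonempty -> append to chain.
Insert 740: h=1, bucket 1 empty -> new chain.
Insert 121: h=0, bucket 0 nonempty -> append to chain.
Final buckets:
0: 889 -> 841 -> 121
1: 740
2: .
3: .
4: .
5: .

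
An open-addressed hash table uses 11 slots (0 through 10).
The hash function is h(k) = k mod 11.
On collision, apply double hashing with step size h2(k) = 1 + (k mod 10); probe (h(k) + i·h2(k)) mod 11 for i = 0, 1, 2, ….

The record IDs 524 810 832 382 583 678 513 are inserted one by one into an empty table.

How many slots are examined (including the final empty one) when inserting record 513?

524: h=7 → slot 7
810: h=7, h2=1, probe 7,8 → slot 8
832: h=7, h2=3, probe 7,10 → slot 10
382: h=8, h2=3, probe 8,0 → slot 0
583: h=0, h2=4, probe 0,4 → slot 4
678: h=7, h2=9, probe 7,5 → slot 5
513: h=7, h2=4, probe 7,0,4,8,1 → slot 1
Table: [382, 513, ∅, ∅, 583, 678, ∅, 524, 810, ∅, 832]

5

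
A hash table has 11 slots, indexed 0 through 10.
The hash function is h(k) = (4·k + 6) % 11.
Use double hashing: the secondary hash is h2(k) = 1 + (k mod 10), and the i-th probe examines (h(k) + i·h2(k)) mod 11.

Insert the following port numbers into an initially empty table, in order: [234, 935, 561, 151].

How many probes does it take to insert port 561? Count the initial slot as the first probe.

2

234 hashes to 7; slot 7 is free => place at 7.
935 hashes to 6; slot 6 is free => place at 6.
561 hashes to 6, h2=2; 6 taken => place at 8.
151 hashes to 5; slot 5 is free => place at 5.
Table: [∅, ∅, ∅, ∅, ∅, 151, 935, 234, 561, ∅, ∅]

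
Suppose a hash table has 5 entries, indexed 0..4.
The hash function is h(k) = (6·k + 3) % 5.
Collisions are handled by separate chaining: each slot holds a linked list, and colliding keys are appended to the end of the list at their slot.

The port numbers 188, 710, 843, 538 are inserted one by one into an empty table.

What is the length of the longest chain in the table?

3

Insert 188: h=1, bucket 1 empty -> new chain.
Insert 710: h=3, bucket 3 empty -> new chain.
Insert 843: h=1, bucket 1 nonempty -> append to chain.
Insert 538: h=1, bucket 1 nonempty -> append to chain.
Final buckets:
0: ∅
1: 188 -> 843 -> 538
2: ∅
3: 710
4: ∅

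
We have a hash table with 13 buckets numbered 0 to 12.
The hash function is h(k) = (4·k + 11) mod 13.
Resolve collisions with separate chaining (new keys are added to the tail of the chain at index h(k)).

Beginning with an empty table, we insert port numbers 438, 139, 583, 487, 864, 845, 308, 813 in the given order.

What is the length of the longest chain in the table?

3

438 → bucket 8
139 → bucket 8 (collision)
583 → bucket 3
487 → bucket 9
864 → bucket 9 (collision)
845 → bucket 11
308 → bucket 8 (collision)
813 → bucket 0
Final buckets:
0: 813
1: _
2: _
3: 583
4: _
5: _
6: _
7: _
8: 438 -> 139 -> 308
9: 487 -> 864
10: _
11: 845
12: _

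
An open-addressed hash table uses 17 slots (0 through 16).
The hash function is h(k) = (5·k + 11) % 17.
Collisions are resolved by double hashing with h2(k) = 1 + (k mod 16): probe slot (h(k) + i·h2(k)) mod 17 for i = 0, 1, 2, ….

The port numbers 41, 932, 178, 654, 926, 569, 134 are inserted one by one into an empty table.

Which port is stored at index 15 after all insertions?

Insert 41: h=12, slot 12 empty → index 12.
Insert 932: h=13, slot 13 empty → index 13.
Insert 178: h=0, slot 0 empty → index 0.
Insert 654: h=0, h2=15, slot 0 occupied → index 15.
Insert 926: h=0, h2=15, slots 0,15,13 occupied → index 11.
Insert 569: h=0, h2=10, slot 0 occupied → index 10.
Insert 134: h=1, slot 1 empty → index 1.
Table: [178, 134, ∅, ∅, ∅, ∅, ∅, ∅, ∅, ∅, 569, 926, 41, 932, ∅, 654, ∅]

654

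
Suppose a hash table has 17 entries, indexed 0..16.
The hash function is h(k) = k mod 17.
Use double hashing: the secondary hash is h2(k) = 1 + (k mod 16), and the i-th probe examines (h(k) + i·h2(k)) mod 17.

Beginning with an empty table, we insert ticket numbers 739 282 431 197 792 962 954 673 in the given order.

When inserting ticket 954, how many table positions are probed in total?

3

739 hashes to 8; slot 8 is free -> place at 8.
282 hashes to 10; slot 10 is free -> place at 10.
431 hashes to 6; slot 6 is free -> place at 6.
197 hashes to 10, h2=6; 10 taken -> place at 16.
792 hashes to 10, h2=9; 10 taken -> place at 2.
962 hashes to 10, h2=3; 10 taken -> place at 13.
954 hashes to 2, h2=11; 2,13 taken -> place at 7.
673 hashes to 10, h2=2; 10 taken -> place at 12.
Table: [—, —, 792, —, —, —, 431, 954, 739, —, 282, —, 673, 962, —, —, 197]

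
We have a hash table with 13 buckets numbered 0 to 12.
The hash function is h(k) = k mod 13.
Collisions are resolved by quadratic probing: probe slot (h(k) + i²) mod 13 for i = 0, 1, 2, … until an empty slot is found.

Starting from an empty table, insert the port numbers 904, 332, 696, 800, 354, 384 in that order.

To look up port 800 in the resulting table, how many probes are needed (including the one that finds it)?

Insert 904: h=7, slot 7 empty → index 7.
Insert 332: h=7, slot 7 occupied → index 8.
Insert 696: h=7, slots 7,8 occupied → index 11.
Insert 800: h=7, slots 7,8,11 occupied → index 3.
Insert 354: h=3, slot 3 occupied → index 4.
Insert 384: h=7, slots 7,8,11,3 occupied → index 10.
Table: [_, _, _, 800, 354, _, _, 904, 332, _, 384, 696, _]
Lookup 800: h=7, probe 7,8,11,3 → found at 3.

4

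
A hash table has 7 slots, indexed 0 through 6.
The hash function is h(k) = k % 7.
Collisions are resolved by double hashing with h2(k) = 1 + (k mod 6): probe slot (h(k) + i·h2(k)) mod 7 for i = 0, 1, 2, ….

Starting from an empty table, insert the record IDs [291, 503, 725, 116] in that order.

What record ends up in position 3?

725

Insert 291: h=4, slot 4 empty → index 4.
Insert 503: h=6, slot 6 empty → index 6.
Insert 725: h=4, h2=6, slot 4 occupied → index 3.
Insert 116: h=4, h2=3, slot 4 occupied → index 0.
Table: [116, ., ., 725, 291, ., 503]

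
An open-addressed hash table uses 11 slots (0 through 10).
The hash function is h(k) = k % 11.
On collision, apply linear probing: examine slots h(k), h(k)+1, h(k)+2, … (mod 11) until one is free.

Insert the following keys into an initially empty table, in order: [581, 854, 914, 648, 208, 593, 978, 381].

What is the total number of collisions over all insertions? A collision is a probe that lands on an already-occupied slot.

581 hashes to 9; slot 9 is free -> place at 9.
854 hashes to 7; slot 7 is free -> place at 7.
914 hashes to 1; slot 1 is free -> place at 1.
648 hashes to 10; slot 10 is free -> place at 10.
208 hashes to 10; 10 taken -> place at 0.
593 hashes to 10; 10,0,1 taken -> place at 2.
978 hashes to 10; 10,0,1,2 taken -> place at 3.
381 hashes to 7; 7 taken -> place at 8.
Table: [208, 914, 593, 978, -, -, -, 854, 381, 581, 648]

9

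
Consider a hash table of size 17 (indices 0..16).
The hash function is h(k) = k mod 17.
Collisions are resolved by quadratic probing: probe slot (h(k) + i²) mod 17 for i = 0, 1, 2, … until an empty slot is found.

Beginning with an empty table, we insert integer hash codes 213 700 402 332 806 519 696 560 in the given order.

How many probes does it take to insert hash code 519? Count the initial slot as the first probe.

3

213: h=9 => slot 9
700: h=3 => slot 3
402: h=11 => slot 11
332: h=9, probe 9,10 => slot 10
806: h=7 => slot 7
519: h=9, probe 9,10,13 => slot 13
696: h=16 => slot 16
560: h=16, probe 16,0 => slot 0
Table: [560, —, —, 700, —, —, —, 806, —, 213, 332, 402, —, 519, —, —, 696]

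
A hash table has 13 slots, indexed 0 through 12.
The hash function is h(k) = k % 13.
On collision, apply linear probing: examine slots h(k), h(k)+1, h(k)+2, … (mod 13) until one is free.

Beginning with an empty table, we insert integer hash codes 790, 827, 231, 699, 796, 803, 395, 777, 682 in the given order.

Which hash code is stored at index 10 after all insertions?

790: h=10 → slot 10
827: h=8 → slot 8
231: h=10, probe 10,11 → slot 11
699: h=10, probe 10,11,12 → slot 12
796: h=3 → slot 3
803: h=10, probe 10,11,12,0 → slot 0
395: h=5 → slot 5
777: h=10, probe 10,11,12,0,1 → slot 1
682: h=6 → slot 6
Table: [803, 777, _, 796, _, 395, 682, _, 827, _, 790, 231, 699]

790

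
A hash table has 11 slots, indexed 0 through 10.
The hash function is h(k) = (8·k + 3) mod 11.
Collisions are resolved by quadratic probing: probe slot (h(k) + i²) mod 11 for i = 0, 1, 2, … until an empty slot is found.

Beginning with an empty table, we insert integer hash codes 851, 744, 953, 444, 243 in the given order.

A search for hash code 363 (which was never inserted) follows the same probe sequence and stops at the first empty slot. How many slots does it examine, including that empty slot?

3

851 hashes to 2; slot 2 is free → place at 2.
744 hashes to 4; slot 4 is free → place at 4.
953 hashes to 4; 4 taken → place at 5.
444 hashes to 2; 2 taken → place at 3.
243 hashes to 0; slot 0 is free → place at 0.
Table: [243, _, 851, 444, 744, 953, _, _, _, _, _]
Lookup 363: h=3, probe 3,4,7 → slot 7 empty, not found.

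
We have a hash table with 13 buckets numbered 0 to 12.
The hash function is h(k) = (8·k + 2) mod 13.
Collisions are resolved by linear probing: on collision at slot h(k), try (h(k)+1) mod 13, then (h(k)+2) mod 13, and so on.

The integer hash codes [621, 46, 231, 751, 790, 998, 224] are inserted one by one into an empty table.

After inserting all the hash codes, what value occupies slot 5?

231

621 hashes to 4; slot 4 is free => place at 4.
46 hashes to 6; slot 6 is free => place at 6.
231 hashes to 4; 4 taken => place at 5.
751 hashes to 4; 4,5,6 taken => place at 7.
790 hashes to 4; 4,5,6,7 taken => place at 8.
998 hashes to 4; 4,5,6,7,8 taken => place at 9.
224 hashes to 0; slot 0 is free => place at 0.
Table: [224, ., ., ., 621, 231, 46, 751, 790, 998, ., ., .]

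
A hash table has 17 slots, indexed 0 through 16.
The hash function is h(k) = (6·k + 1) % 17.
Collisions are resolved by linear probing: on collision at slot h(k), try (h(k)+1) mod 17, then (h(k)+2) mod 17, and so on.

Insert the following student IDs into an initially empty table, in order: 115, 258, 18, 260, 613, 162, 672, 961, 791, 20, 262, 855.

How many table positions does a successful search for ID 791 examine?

6

Insert 115: h=11, slot 11 empty → index 11.
Insert 258: h=2, slot 2 empty → index 2.
Insert 18: h=7, slot 7 empty → index 7.
Insert 260: h=14, slot 14 empty → index 14.
Insert 613: h=7, slot 7 occupied → index 8.
Insert 162: h=4, slot 4 empty → index 4.
Insert 672: h=4, slot 4 occupied → index 5.
Insert 961: h=4, slots 4,5 occupied → index 6.
Insert 791: h=4, slots 4,5,6,7,8 occupied → index 9.
Insert 20: h=2, slot 2 occupied → index 3.
Insert 262: h=9, slot 9 occupied → index 10.
Insert 855: h=14, slot 14 occupied → index 15.
Table: [-, -, 258, 20, 162, 672, 961, 18, 613, 791, 262, 115, -, -, 260, 855, -]
Lookup 791: h=4, probe 4,5,6,7,8,9 → found at 9.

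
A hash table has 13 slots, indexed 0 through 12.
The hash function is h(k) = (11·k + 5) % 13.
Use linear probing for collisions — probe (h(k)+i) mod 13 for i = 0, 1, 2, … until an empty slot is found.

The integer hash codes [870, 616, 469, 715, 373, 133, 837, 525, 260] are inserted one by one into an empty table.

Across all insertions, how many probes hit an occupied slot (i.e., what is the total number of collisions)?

870 hashes to 7; slot 7 is free => place at 7.
616 hashes to 8; slot 8 is free => place at 8.
469 hashes to 3; slot 3 is free => place at 3.
715 hashes to 5; slot 5 is free => place at 5.
373 hashes to 0; slot 0 is free => place at 0.
133 hashes to 12; slot 12 is free => place at 12.
837 hashes to 8; 8 taken => place at 9.
525 hashes to 8; 8,9 taken => place at 10.
260 hashes to 5; 5 taken => place at 6.
Table: [373, _, _, 469, _, 715, 260, 870, 616, 837, 525, _, 133]

4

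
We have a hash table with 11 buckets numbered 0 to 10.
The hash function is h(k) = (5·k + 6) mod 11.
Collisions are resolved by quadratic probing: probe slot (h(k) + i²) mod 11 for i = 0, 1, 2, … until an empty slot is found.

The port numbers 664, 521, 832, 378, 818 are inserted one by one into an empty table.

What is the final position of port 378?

664 hashes to 4; slot 4 is free => place at 4.
521 hashes to 4; 4 taken => place at 5.
832 hashes to 8; slot 8 is free => place at 8.
378 hashes to 4; 4,5,8 taken => place at 2.
818 hashes to 4; 4,5,8,2 taken => place at 9.
Table: [_, _, 378, _, 664, 521, _, _, 832, 818, _]

2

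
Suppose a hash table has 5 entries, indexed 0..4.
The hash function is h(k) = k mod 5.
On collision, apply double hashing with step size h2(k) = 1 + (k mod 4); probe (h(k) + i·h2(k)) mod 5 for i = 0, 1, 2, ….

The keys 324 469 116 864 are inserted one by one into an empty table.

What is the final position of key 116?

2

324: h=4 => slot 4
469: h=4, h2=2, probe 4,1 => slot 1
116: h=1, h2=1, probe 1,2 => slot 2
864: h=4, h2=1, probe 4,0 => slot 0
Table: [864, 469, 116, -, 324]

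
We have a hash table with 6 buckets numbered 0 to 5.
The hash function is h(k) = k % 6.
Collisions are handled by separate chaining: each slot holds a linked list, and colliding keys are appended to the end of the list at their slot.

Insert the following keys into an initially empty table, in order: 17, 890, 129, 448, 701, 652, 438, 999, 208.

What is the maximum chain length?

17 → bucket 5
890 → bucket 2
129 → bucket 3
448 → bucket 4
701 → bucket 5 (collision)
652 → bucket 4 (collision)
438 → bucket 0
999 → bucket 3 (collision)
208 → bucket 4 (collision)
Final buckets:
0: 438
1: _
2: 890
3: 129 -> 999
4: 448 -> 652 -> 208
5: 17 -> 701

3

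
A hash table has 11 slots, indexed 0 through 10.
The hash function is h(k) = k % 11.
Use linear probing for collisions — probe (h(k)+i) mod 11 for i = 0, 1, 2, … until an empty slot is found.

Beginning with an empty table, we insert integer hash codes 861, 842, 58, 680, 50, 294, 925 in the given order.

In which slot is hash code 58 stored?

4

861 hashes to 3; slot 3 is free => place at 3.
842 hashes to 6; slot 6 is free => place at 6.
58 hashes to 3; 3 taken => place at 4.
680 hashes to 9; slot 9 is free => place at 9.
50 hashes to 6; 6 taken => place at 7.
294 hashes to 8; slot 8 is free => place at 8.
925 hashes to 1; slot 1 is free => place at 1.
Table: [∅, 925, ∅, 861, 58, ∅, 842, 50, 294, 680, ∅]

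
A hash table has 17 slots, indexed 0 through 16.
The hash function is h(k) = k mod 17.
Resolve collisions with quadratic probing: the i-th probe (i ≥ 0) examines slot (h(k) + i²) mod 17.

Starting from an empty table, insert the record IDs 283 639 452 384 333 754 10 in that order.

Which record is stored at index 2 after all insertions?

283: h=11 => slot 11
639: h=10 => slot 10
452: h=10, probe 10,11,14 => slot 14
384: h=10, probe 10,11,14,2 => slot 2
333: h=10, probe 10,11,14,2,9 => slot 9
754: h=6 => slot 6
10: h=10, probe 10,11,14,2,9,1 => slot 1
Table: [-, 10, 384, -, -, -, 754, -, -, 333, 639, 283, -, -, 452, -, -]

384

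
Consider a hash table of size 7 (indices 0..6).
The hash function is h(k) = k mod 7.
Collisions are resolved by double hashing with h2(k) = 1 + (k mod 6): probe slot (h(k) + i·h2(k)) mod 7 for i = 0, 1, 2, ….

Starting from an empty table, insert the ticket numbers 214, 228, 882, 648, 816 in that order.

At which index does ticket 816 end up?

Insert 214: h=4, slot 4 empty → index 4.
Insert 228: h=4, h2=1, slot 4 occupied → index 5.
Insert 882: h=0, slot 0 empty → index 0.
Insert 648: h=4, h2=1, slots 4,5 occupied → index 6.
Insert 816: h=4, h2=1, slots 4,5,6,0 occupied → index 1.
Table: [882, 816, _, _, 214, 228, 648]

1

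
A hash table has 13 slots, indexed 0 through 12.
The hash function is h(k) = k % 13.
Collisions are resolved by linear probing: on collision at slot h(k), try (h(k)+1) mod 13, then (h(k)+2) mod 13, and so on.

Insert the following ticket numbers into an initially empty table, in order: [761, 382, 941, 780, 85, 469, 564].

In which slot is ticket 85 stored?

8

761: h=7 -> slot 7
382: h=5 -> slot 5
941: h=5, probe 5,6 -> slot 6
780: h=0 -> slot 0
85: h=7, probe 7,8 -> slot 8
469: h=1 -> slot 1
564: h=5, probe 5,6,7,8,9 -> slot 9
Table: [780, 469, -, -, -, 382, 941, 761, 85, 564, -, -, -]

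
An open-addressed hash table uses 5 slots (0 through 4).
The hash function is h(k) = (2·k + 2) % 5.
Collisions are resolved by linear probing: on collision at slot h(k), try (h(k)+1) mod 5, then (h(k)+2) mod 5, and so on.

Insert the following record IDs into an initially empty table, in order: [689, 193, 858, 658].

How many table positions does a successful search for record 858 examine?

2

689 hashes to 0; slot 0 is free -> place at 0.
193 hashes to 3; slot 3 is free -> place at 3.
858 hashes to 3; 3 taken -> place at 4.
658 hashes to 3; 3,4,0 taken -> place at 1.
Table: [689, 658, _, 193, 858]
Lookup 858: h=3, probe 3,4 → found at 4.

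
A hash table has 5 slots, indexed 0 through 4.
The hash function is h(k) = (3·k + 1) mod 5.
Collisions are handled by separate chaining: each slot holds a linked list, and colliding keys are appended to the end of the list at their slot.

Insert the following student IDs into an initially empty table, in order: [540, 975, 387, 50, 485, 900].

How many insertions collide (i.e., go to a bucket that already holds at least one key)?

540 → bucket 1
975 → bucket 1 (collision)
387 → bucket 2
50 → bucket 1 (collision)
485 → bucket 1 (collision)
900 → bucket 1 (collision)
Final buckets:
0: -
1: 540 -> 975 -> 50 -> 485 -> 900
2: 387
3: -
4: -

4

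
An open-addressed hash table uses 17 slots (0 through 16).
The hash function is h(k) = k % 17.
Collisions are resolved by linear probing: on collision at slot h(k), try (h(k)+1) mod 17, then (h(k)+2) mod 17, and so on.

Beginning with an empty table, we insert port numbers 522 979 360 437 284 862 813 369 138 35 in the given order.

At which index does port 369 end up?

0

522 hashes to 12; slot 12 is free → place at 12.
979 hashes to 10; slot 10 is free → place at 10.
360 hashes to 3; slot 3 is free → place at 3.
437 hashes to 12; 12 taken → place at 13.
284 hashes to 12; 12,13 taken → place at 14.
862 hashes to 12; 12,13,14 taken → place at 15.
813 hashes to 14; 14,15 taken → place at 16.
369 hashes to 12; 12,13,14,15,16 taken → place at 0.
138 hashes to 2; slot 2 is free → place at 2.
35 hashes to 1; slot 1 is free → place at 1.
Table: [369, 35, 138, 360, _, _, _, _, _, _, 979, _, 522, 437, 284, 862, 813]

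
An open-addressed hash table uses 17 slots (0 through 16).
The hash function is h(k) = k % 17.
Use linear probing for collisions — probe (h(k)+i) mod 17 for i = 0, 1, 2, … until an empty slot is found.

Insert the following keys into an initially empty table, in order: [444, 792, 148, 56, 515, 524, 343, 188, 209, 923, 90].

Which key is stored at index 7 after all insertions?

209

Insert 444: h=2, slot 2 empty → index 2.
Insert 792: h=10, slot 10 empty → index 10.
Insert 148: h=12, slot 12 empty → index 12.
Insert 56: h=5, slot 5 empty → index 5.
Insert 515: h=5, slot 5 occupied → index 6.
Insert 524: h=14, slot 14 empty → index 14.
Insert 343: h=3, slot 3 empty → index 3.
Insert 188: h=1, slot 1 empty → index 1.
Insert 209: h=5, slots 5,6 occupied → index 7.
Insert 923: h=5, slots 5,6,7 occupied → index 8.
Insert 90: h=5, slots 5,6,7,8 occupied → index 9.
Table: [., 188, 444, 343, ., 56, 515, 209, 923, 90, 792, ., 148, ., 524, ., .]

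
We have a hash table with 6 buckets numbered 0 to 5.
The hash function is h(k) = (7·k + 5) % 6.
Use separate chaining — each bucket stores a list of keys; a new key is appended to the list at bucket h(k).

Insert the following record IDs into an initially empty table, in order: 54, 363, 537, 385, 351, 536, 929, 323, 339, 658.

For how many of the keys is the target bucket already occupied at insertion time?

54 -> bucket 5
363 -> bucket 2
537 -> bucket 2 (collision)
385 -> bucket 0
351 -> bucket 2 (collision)
536 -> bucket 1
929 -> bucket 4
323 -> bucket 4 (collision)
339 -> bucket 2 (collision)
658 -> bucket 3
Final buckets:
0: 385
1: 536
2: 363 -> 537 -> 351 -> 339
3: 658
4: 929 -> 323
5: 54

4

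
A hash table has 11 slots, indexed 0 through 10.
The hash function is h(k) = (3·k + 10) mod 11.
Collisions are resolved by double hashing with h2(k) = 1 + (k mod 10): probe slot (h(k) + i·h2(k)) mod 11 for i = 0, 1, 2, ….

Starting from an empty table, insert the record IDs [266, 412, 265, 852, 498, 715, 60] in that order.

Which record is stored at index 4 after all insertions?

266: h=5 => slot 5
412: h=3 => slot 3
265: h=2 => slot 2
852: h=3, h2=3, probe 3,6 => slot 6
498: h=8 => slot 8
715: h=10 => slot 10
60: h=3, h2=1, probe 3,4 => slot 4
Table: [—, —, 265, 412, 60, 266, 852, —, 498, —, 715]

60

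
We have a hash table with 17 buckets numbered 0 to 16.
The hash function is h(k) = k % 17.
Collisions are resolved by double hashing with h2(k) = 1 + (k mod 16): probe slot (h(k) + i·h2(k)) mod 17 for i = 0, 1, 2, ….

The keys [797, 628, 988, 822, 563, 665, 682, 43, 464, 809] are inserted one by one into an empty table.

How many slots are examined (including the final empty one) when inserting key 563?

3

797: h=15 => slot 15
628: h=16 => slot 16
988: h=2 => slot 2
822: h=6 => slot 6
563: h=2, h2=4, probe 2,6,10 => slot 10
665: h=2, h2=10, probe 2,12 => slot 12
682: h=2, h2=11, probe 2,13 => slot 13
43: h=9 => slot 9
464: h=5 => slot 5
809: h=10, h2=10, probe 10,3 => slot 3
Table: [—, —, 988, 809, —, 464, 822, —, —, 43, 563, —, 665, 682, —, 797, 628]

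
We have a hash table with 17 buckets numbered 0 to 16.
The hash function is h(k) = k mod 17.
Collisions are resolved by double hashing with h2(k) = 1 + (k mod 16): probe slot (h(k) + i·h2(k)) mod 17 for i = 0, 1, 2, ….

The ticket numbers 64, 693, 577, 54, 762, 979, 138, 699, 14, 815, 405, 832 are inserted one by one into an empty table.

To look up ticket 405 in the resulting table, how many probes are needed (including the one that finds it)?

64: h=13 -> slot 13
693: h=13, h2=6, probe 13,2 -> slot 2
577: h=16 -> slot 16
54: h=3 -> slot 3
762: h=14 -> slot 14
979: h=10 -> slot 10
138: h=2, h2=11, probe 2,13,7 -> slot 7
699: h=2, h2=12, probe 2,14,9 -> slot 9
14: h=14, h2=15, probe 14,12 -> slot 12
815: h=16, h2=16, probe 16,15 -> slot 15
405: h=14, h2=6, probe 14,3,9,15,4 -> slot 4
832: h=16, h2=1, probe 16,0 -> slot 0
Table: [832, -, 693, 54, 405, -, -, 138, -, 699, 979, -, 14, 64, 762, 815, 577]
Lookup 405: h=14, h2=6, probe 14,3,9,15,4 → found at 4.

5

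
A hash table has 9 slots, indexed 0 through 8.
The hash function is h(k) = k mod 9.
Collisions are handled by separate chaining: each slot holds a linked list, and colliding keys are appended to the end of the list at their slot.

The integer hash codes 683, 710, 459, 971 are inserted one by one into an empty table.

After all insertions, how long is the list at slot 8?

Insert 683: h=8, bucket 8 empty → new chain.
Insert 710: h=8, bucket 8 nonempty → append to chain.
Insert 459: h=0, bucket 0 empty → new chain.
Insert 971: h=8, bucket 8 nonempty → append to chain.
Final buckets:
0: 459
1: —
2: —
3: —
4: —
5: —
6: —
7: —
8: 683 -> 710 -> 971

3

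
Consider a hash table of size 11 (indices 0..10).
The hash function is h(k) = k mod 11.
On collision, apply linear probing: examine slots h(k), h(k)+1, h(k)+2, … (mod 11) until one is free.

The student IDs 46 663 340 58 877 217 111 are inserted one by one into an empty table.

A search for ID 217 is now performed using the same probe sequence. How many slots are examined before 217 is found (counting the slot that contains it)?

2

46 hashes to 2; slot 2 is free => place at 2.
663 hashes to 3; slot 3 is free => place at 3.
340 hashes to 10; slot 10 is free => place at 10.
58 hashes to 3; 3 taken => place at 4.
877 hashes to 8; slot 8 is free => place at 8.
217 hashes to 8; 8 taken => place at 9.
111 hashes to 1; slot 1 is free => place at 1.
Table: [-, 111, 46, 663, 58, -, -, -, 877, 217, 340]
Lookup 217: h=8, probe 8,9 → found at 9.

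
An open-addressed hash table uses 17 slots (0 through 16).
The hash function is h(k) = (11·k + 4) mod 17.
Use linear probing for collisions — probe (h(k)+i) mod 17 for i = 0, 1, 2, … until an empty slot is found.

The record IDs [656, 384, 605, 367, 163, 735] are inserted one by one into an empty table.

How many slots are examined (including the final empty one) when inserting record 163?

5

Insert 656: h=12, slot 12 empty → index 12.
Insert 384: h=12, slot 12 occupied → index 13.
Insert 605: h=12, slots 12,13 occupied → index 14.
Insert 367: h=12, slots 12,13,14 occupied → index 15.
Insert 163: h=12, slots 12,13,14,15 occupied → index 16.
Insert 735: h=14, slots 14,15,16 occupied → index 0.
Table: [735, —, —, —, —, —, —, —, —, —, —, —, 656, 384, 605, 367, 163]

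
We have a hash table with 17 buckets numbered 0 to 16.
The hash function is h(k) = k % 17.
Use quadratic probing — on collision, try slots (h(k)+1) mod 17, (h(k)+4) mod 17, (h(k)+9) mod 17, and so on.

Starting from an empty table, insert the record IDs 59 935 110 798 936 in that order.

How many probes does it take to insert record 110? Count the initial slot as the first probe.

2

59 hashes to 8; slot 8 is free => place at 8.
935 hashes to 0; slot 0 is free => place at 0.
110 hashes to 8; 8 taken => place at 9.
798 hashes to 16; slot 16 is free => place at 16.
936 hashes to 1; slot 1 is free => place at 1.
Table: [935, 936, -, -, -, -, -, -, 59, 110, -, -, -, -, -, -, 798]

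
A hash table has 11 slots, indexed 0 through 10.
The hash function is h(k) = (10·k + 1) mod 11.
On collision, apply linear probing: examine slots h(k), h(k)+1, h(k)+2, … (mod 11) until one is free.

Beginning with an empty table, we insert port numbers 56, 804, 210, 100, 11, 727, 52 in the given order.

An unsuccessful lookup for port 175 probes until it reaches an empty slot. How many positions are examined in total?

6

56: h=0 => slot 0
804: h=0, probe 0,1 => slot 1
210: h=0, probe 0,1,2 => slot 2
100: h=0, probe 0,1,2,3 => slot 3
11: h=1, probe 1,2,3,4 => slot 4
727: h=0, probe 0,1,2,3,4,5 => slot 5
52: h=4, probe 4,5,6 => slot 6
Table: [56, 804, 210, 100, 11, 727, 52, ., ., ., .]
Lookup 175: h=2, probe 2,3,4,5,6,7 → slot 7 empty, not found.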